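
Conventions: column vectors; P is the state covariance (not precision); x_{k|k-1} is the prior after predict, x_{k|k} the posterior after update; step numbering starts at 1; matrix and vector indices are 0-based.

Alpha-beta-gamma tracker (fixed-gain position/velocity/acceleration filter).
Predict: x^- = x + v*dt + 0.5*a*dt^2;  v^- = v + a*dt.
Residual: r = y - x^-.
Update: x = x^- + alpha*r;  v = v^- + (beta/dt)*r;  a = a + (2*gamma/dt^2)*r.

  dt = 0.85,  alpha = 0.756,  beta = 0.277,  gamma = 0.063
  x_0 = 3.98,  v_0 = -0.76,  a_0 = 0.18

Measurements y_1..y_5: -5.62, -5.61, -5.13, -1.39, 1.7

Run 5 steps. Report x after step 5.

x_post = 0.2890

step 1: x_pred=3.3990  r=-9.0190  x^+=-3.4194  v^+=-3.5461  a^+=-1.3929
step 2: x_pred=-6.9368  r=1.3268  x^+=-5.9337  v^+=-4.2977  a^+=-1.1615
step 3: x_pred=-10.0064  r=4.8764  x^+=-6.3198  v^+=-3.6959  a^+=-0.3111
step 4: x_pred=-9.5737  r=8.1837  x^+=-3.3868  v^+=-1.2934  a^+=1.1161
step 5: x_pred=-4.0830  r=5.7830  x^+=0.2890  v^+=1.5399  a^+=2.1246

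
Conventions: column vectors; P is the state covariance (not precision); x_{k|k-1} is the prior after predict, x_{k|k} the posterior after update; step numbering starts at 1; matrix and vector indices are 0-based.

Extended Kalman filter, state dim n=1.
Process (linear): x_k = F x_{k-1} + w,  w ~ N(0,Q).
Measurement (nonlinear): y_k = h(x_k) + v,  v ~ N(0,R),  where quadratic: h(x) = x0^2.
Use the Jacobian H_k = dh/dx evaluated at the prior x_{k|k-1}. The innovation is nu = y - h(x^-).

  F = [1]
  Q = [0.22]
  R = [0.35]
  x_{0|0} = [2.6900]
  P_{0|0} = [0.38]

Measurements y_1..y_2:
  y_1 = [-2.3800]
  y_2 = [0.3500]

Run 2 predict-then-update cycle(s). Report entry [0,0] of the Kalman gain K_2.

K[0,0] = 0.3731

step 1: x^-=[2.6900]  P^-=[0.6000]  H_jac=[5.3800]  S=[17.7166]  K=[0.1822]  nu=[-9.6161]  x^+=[0.9379]  P^+=[0.0119]
step 2: x^-=[0.9379]  P^-=[0.2319]  H_jac=[1.8759]  S=[1.1659]  K=[0.3731]  nu=[-0.5297]  x^+=[0.7403]  P^+=[0.0696]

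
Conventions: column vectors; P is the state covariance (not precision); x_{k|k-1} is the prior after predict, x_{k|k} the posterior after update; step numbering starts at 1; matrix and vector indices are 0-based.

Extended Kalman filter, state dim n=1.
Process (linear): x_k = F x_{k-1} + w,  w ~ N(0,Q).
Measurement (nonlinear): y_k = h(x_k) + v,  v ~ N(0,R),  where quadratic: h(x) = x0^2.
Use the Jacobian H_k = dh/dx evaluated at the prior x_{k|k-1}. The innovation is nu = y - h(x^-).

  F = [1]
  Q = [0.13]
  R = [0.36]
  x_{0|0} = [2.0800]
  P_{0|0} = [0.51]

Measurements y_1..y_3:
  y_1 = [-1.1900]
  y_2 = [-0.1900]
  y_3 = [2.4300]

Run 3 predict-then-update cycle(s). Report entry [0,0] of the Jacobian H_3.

H_jac[0,0] = 1.0600

step 1: x^-=[2.0800]  P^-=[0.6400]  H_jac=[4.1600]  S=[11.4356]  K=[0.2328]  nu=[-5.5164]  x^+=[0.7957]  P^+=[0.0201]
step 2: x^-=[0.7957]  P^-=[0.1501]  H_jac=[1.5914]  S=[0.7402]  K=[0.3228]  nu=[-0.8231]  x^+=[0.5300]  P^+=[0.0730]
step 3: x^-=[0.5300]  P^-=[0.2030]  H_jac=[1.0600]  S=[0.5881]  K=[0.3659]  nu=[2.1491]  x^+=[1.3164]  P^+=[0.1243]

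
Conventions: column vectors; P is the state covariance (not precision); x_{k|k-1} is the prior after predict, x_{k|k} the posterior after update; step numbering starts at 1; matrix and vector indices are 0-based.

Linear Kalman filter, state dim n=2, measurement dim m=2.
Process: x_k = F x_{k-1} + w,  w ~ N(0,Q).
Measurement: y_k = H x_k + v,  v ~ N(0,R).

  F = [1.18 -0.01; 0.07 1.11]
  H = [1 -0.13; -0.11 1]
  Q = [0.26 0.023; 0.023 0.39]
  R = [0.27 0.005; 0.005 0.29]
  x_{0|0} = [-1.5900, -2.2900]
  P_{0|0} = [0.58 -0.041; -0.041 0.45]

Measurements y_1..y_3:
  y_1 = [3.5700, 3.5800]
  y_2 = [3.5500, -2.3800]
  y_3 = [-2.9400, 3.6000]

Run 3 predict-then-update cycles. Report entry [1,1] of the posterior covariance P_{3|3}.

step 1: x^-=[-1.8533, -2.6532]  P^-=[1.0686 0.0122; 0.0122 0.9409]  S=[1.3513 -0.2225; -0.2225 1.2412]  K=[0.7992 0.0584; 0.0445 0.7650]  nu=[5.0784, 6.0293]  x^+=[2.5575, 2.1850]  P^+=[0.2220 0.0453; 0.0453 0.2271]
step 2: x^-=[2.9960, 2.6043]  P^-=[0.5680 0.0982; 0.0982 0.6779]  S=[0.8240 -0.0460; -0.0460 0.9532]  K=[0.6778 0.0702; 0.0514 0.7024]  nu=[0.8925, -4.6548]  x^+=[3.2743, -0.6190]  P^+=[0.1892 0.0445; 0.0445 0.2088]
step 3: x^-=[3.8699, -0.4579]  P^-=[0.5223 0.0946; 0.0946 0.6552]  S=[0.7788 -0.0417; -0.0417 0.9307]  K=[0.6586 0.0694; 0.0493 0.6950]  nu=[-6.8694, 4.4836]  x^+=[-0.3432, 2.3194]  P^+=[0.1838 0.0436; 0.0436 0.2066]

P_post[1,1] = 0.2066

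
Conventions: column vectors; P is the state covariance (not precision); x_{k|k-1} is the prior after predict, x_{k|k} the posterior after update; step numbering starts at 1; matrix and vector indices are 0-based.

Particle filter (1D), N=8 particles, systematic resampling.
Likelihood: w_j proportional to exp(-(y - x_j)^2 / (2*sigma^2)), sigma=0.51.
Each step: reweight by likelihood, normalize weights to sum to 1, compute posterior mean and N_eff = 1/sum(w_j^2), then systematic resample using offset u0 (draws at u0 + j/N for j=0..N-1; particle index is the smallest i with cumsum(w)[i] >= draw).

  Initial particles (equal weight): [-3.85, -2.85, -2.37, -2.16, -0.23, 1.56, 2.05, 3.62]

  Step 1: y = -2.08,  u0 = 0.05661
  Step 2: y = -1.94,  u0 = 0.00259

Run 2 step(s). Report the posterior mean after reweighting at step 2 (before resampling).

step 1: w=[0.0011, 0.1479, 0.3935, 0.4568, 0.0006, 0.0000, 0.0000, 0.0000]  mean=-2.3454  Neff=2.5948  idx=[1, 2, 2, 2, 3, 3, 3, 3]
step 2: w=[0.0342, 0.1178, 0.1178, 0.1178, 0.1531, 0.1531, 0.1531, 0.1531]  mean=-2.2578  Neff=7.3227  idx=[0, 1, 2, 3, 4, 5, 6, 7]

post_mean = -2.2578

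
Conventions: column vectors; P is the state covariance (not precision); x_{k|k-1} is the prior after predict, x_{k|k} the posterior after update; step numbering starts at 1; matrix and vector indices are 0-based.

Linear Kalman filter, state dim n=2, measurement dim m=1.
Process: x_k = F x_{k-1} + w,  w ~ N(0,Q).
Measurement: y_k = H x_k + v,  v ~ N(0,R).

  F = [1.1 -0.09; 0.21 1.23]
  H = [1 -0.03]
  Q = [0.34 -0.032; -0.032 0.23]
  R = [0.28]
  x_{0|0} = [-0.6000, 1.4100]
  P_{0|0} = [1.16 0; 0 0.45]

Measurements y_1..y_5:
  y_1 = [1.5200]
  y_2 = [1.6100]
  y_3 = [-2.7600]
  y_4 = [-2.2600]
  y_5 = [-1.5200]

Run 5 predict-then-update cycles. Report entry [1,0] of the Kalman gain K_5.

step 1: x^-=[-0.7869, 1.6083]  P^-=[1.7472 0.1861; 0.1861 0.9620]  S=[2.0169]  K=[0.8635; 0.0780]  nu=[2.3551]  x^+=[1.2468, 1.7920]  P^+=[0.2433 0.0503; 0.0503 0.9497]
step 2: x^-=[1.2102, 2.4659]  P^-=[0.6321 -0.0138; -0.0138 1.7035]  S=[0.9145]  K=[0.6917; -0.0710]  nu=[0.4738]  x^+=[1.5379, 2.4323]  P^+=[0.1946 0.0311; 0.0311 1.6989]
step 3: x^-=[1.4728, 3.3147]  P^-=[0.5831 -0.1336; -0.1336 2.8249]  S=[0.8736]  K=[0.6720; -0.2500]  nu=[-4.1333]  x^+=[-1.3048, 4.3479]  P^+=[0.1886 0.0131; 0.0131 2.7704]
step 4: x^-=[-1.8266, 5.0739]  P^-=[0.5880 -0.2776; -0.2776 4.4364]  S=[0.8886]  K=[0.6710; -0.4622]  nu=[-0.2812]  x^+=[-2.0153, 5.2039]  P^+=[0.1878 -0.0020; -0.0020 4.2465]
step 5: x^-=[-2.6852, 5.9775]  P^-=[0.6021 -0.4614; -0.4614 6.6618]  S=[0.9158]  K=[0.6726; -0.7221]  nu=[1.3445]  x^+=[-1.7809, 5.0067]  P^+=[0.1878 -0.0167; -0.0167 6.1844]

K[1,0] = -0.7221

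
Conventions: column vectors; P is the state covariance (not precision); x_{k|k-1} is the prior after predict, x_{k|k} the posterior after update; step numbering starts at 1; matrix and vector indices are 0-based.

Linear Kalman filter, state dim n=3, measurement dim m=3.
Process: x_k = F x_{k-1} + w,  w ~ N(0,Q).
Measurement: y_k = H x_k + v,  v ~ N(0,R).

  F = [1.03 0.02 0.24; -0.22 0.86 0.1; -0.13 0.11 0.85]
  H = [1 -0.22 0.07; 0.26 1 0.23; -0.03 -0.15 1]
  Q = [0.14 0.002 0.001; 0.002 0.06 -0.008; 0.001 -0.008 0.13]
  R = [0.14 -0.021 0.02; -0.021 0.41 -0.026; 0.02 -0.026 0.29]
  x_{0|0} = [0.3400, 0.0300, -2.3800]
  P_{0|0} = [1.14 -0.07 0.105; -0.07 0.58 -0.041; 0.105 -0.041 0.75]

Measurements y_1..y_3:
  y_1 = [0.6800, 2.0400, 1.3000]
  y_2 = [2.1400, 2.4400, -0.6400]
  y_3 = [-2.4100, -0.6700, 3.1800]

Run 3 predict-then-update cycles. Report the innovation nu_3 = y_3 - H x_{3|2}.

innov = [-4.4307, -1.6288, 3.2536]

step 1: x^-=[-0.2204, -0.2870, -2.0639]  P^-=[1.4415 -0.2933 0.0818; -0.2933 0.5665 0.1013; 0.0818 0.1013 0.6693]  S=[1.7496 -0.0143 0.1426; -0.0143 1.0132 0.1705; 0.1426 0.1705 0.9354]  K=[0.8705 0.1225 -0.0668; -0.2281 0.5088 -0.0311; 0.0078 0.1609 0.6661]  nu=[0.9817, 2.8590, 3.3142]  x^+=[0.7631, 0.8408, 0.6116]  P^+=[0.1187 0.0031 -0.0011; 0.0031 0.2122 0.0051; -0.0011 0.0051 0.1899]
step 2: x^-=[0.9496, 0.6164, 0.5131]  P^-=[0.2766 -0.0130 0.0239; -0.0130 0.2244 0.0352; 0.0239 0.0352 0.2729]  S=[0.4368 0.0003 0.0558; 0.0003 0.6798 0.0419; 0.0558 0.0419 0.5561]  K=[0.6488 0.0970 -0.0408; -0.1363 0.3376 -0.0082; 0.0208 0.1244 0.4685]  nu=[1.2901, 1.4587, -1.0322]  x^+=[1.9702, 0.9415, 0.2378]  P^+=[0.0887 0.0037 0.0018; 0.0037 0.1389 0.0071; 0.0018 0.0071 0.1342]
step 3: x^-=[2.1053, 0.4000, 0.0496]  P^-=[0.2430 -0.0076 0.0191; -0.0076 0.1681 0.0234; 0.0191 0.0234 0.2309]  S=[0.3976 0.0069 0.0491; 0.0069 0.6158 0.0280; 0.0491 0.0280 0.5167]  K=[0.6220 0.0921 -0.0391; -0.1120 0.2801 -0.0075; 0.0204 0.1125 0.4310]  nu=[-4.4307, -1.6288, 3.2536]  x^+=[-0.9281, 0.4158, 1.1780]  P^+=[0.0850 0.0032 0.0017; 0.0032 0.1152 0.0057; 0.0017 0.0057 0.1234]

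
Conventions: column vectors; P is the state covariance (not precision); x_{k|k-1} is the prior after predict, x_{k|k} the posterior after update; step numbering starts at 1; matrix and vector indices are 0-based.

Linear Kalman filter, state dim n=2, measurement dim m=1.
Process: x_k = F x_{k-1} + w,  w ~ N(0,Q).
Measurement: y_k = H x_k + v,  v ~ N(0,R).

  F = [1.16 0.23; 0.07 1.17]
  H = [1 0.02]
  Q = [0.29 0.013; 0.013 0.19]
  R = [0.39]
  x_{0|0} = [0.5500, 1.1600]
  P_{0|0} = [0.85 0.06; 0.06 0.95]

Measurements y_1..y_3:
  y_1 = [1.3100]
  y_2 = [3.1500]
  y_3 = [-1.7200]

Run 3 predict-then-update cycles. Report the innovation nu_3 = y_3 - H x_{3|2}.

step 1: x^-=[0.9048, 1.3957]  P^-=[1.5160 0.4201; 0.4201 1.5044]  S=[1.9234]  K=[0.7926; 0.2340]  nu=[0.3773]  x^+=[1.2038, 1.4840]  P^+=[0.3078 0.0633; 0.0633 1.3991]
step 2: x^-=[1.7378, 1.8205]  P^-=[0.8120 0.5014; 0.5014 2.1171]  S=[1.2229]  K=[0.6722; 0.4446]  nu=[1.3758]  x^+=[2.6626, 2.4323]  P^+=[0.2594 0.1359; 0.1359 1.8753]
step 3: x^-=[3.6480, 3.0322]  P^-=[0.8108 0.7254; 0.7254 2.7807]  S=[1.2309]  K=[0.6705; 0.6344]  nu=[-5.4287]  x^+=[0.0082, -0.4120]  P^+=[0.2575 0.2017; 0.2017 2.2852]

innov = [-5.4287]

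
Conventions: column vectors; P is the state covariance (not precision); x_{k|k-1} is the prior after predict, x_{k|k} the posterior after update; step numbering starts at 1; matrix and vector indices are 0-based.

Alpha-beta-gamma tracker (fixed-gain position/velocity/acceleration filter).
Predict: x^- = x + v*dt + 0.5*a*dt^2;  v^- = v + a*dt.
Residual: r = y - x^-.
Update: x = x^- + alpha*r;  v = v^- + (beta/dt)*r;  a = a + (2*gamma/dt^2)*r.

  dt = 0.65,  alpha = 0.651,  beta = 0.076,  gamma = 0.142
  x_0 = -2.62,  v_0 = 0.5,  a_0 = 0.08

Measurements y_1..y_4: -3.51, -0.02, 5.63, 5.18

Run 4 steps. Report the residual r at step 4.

resid = -0.5892

step 1: x_pred=-2.2781  r=-1.2319  x^+=-3.0801  v^+=0.4080  a^+=-0.7481
step 2: x_pred=-2.9729  r=2.9529  x^+=-1.0506  v^+=0.2670  a^+=1.2369
step 3: x_pred=-0.6157  r=6.2457  x^+=3.4502  v^+=1.8012  a^+=5.4352
step 4: x_pred=5.7692  r=-0.5892  x^+=5.3856  v^+=5.2652  a^+=5.0391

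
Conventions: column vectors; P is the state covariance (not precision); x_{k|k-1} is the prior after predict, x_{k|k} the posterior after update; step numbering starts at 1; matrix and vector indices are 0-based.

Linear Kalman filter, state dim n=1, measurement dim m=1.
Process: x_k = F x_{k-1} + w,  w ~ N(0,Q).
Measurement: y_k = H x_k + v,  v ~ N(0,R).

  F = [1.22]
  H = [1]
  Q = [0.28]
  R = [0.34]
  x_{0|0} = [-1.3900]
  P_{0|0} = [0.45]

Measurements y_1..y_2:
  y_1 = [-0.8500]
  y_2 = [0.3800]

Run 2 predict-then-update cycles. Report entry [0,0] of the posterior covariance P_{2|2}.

step 1: x^-=[-1.6958]  P^-=[0.9498]  S=[1.2898]  K=[0.7364]  nu=[0.8458]  x^+=[-1.0730]  P^+=[0.2504]
step 2: x^-=[-1.3090]  P^-=[0.6527]  S=[0.9927]  K=[0.6575]  nu=[1.6890]  x^+=[-0.1985]  P^+=[0.2235]

P_post[0,0] = 0.2235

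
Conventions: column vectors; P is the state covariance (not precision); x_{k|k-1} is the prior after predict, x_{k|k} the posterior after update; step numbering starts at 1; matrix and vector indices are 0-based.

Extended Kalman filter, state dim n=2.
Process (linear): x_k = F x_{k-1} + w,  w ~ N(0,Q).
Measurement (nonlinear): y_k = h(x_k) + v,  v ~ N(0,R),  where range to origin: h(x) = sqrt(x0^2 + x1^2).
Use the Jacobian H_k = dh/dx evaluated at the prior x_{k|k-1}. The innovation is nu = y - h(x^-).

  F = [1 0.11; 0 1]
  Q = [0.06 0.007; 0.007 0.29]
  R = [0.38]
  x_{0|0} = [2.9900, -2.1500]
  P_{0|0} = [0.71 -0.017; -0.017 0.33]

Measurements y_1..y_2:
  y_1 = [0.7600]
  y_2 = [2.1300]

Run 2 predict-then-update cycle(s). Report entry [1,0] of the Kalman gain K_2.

K[1,0] = -0.5038

step 1: x^-=[2.7535, -2.1500]  P^-=[0.7703 0.0263; 0.0263 0.6200]  H_jac=[0.7882 -0.6154]  S=[1.0678]  K=[0.5534; -0.3379]  nu=[-2.7335]  x^+=[1.2409, -1.2263]  P^+=[0.4432 0.2260; 0.2260 0.4981]
step 2: x^-=[1.1060, -1.2263]  P^-=[0.5590 0.2878; 0.2878 0.7881]  H_jac=[0.6697 -0.7426]  S=[0.7791]  K=[0.2062; -0.5038]  nu=[0.4786]  x^+=[1.2047, -1.4674]  P^+=[0.5259 0.3687; 0.3687 0.5903]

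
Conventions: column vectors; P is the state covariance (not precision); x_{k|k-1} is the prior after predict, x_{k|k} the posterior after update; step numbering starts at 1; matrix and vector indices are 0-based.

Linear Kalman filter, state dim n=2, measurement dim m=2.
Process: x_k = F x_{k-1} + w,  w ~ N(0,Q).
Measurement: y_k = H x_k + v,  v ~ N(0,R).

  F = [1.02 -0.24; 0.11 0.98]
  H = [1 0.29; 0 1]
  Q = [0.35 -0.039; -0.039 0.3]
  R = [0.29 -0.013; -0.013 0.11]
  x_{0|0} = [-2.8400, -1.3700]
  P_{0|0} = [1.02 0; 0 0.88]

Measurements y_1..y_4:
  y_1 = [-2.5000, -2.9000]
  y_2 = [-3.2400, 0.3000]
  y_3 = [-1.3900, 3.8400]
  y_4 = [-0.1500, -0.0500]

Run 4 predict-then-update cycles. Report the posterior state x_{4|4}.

x_post = [-1.2228, 0.5868]

step 1: x^-=[-2.5680, -1.6550]  P^-=[1.4619 -0.1315; -0.1315 1.1575]  S=[1.7730 0.1911; 0.1911 1.2675]  K=[0.8277 -0.2286; 0.0170 0.9107]  nu=[0.5479, -1.2450]  x^+=[-1.8299, -2.7795]  P^+=[0.2534 -0.0359; -0.0359 0.1000]
step 2: x^-=[-1.1994, -2.9252]  P^-=[0.6370 -0.0690; -0.0690 0.3913]  S=[0.9199 0.0315; 0.0315 0.5013]  K=[0.6769 -0.1802; 0.0217 0.7792]  nu=[-1.1923, 3.2252]  x^+=[-2.5875, -0.4379]  P^+=[0.2069 -0.0286; -0.0286 0.0854]
step 3: x^-=[-2.5341, -0.7138]  P^-=[0.5842 -0.0637; -0.0637 0.3784]  S=[0.8691 0.0330; 0.0330 0.4884]  K=[0.6576 -0.1749; 0.0236 0.7732]  nu=[1.3511, 4.5538]  x^+=[-2.4422, 2.8389]  P^+=[0.2010 -0.0278; -0.0278 0.0847]
step 4: x^-=[-3.1724, 2.5135]  P^-=[0.5776 -0.0634; -0.0634 0.3778]  S=[0.8626 0.0331; 0.0331 0.4878]  K=[0.6550 -0.1745; 0.0238 0.7729]  nu=[2.2935, -2.5635]  x^+=[-1.2228, 0.5868]  P^+=[0.2003 -0.0277; -0.0277 0.0847]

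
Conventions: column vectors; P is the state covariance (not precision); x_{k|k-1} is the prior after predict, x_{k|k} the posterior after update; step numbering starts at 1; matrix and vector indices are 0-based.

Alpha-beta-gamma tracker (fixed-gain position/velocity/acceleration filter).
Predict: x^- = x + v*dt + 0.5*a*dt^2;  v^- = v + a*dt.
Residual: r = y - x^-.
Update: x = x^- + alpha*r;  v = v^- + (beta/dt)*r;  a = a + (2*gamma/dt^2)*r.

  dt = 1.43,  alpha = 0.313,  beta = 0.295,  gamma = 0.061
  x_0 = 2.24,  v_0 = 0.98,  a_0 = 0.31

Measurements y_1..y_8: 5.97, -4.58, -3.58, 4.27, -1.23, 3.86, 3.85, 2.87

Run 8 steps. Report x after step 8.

step 1: x_pred=3.9584  r=2.0116  x^+=4.5880  v^+=1.8383  a^+=0.4300
step 2: x_pred=7.6564  r=-12.2364  x^+=3.8264  v^+=-0.0711  a^+=-0.3000
step 3: x_pred=3.4180  r=-6.9980  x^+=1.2276  v^+=-1.9438  a^+=-0.7175
step 4: x_pred=-2.2856  r=6.5556  x^+=-0.2337  v^+=-1.6174  a^+=-0.3264
step 5: x_pred=-2.8804  r=1.6504  x^+=-2.3638  v^+=-1.7438  a^+=-0.2280
step 6: x_pred=-5.0904  r=8.9504  x^+=-2.2890  v^+=-0.2233  a^+=0.3060
step 7: x_pred=-2.2954  r=6.1454  x^+=-0.3719  v^+=1.4821  a^+=0.6727
step 8: x_pred=2.4353  r=0.4347  x^+=2.5713  v^+=2.5337  a^+=0.6986

x_post = 2.5713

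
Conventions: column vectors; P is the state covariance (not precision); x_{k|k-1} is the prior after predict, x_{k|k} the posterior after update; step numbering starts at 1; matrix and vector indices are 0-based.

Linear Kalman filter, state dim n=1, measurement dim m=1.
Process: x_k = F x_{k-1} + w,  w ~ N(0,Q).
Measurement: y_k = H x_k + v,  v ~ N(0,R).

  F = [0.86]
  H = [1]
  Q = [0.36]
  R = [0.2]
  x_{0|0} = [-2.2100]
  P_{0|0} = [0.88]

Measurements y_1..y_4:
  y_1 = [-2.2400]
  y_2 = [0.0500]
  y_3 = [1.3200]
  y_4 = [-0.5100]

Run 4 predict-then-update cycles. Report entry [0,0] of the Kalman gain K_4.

step 1: x^-=[-1.9006]  P^-=[1.0108]  S=[1.2108]  K=[0.8348]  nu=[-0.3394]  x^+=[-2.1839]  P^+=[0.1670]
step 2: x^-=[-1.8782]  P^-=[0.4835]  S=[0.6835]  K=[0.7074]  nu=[1.9282]  x^+=[-0.5142]  P^+=[0.1415]
step 3: x^-=[-0.4422]  P^-=[0.4646]  S=[0.6646]  K=[0.6991]  nu=[1.7622]  x^+=[0.7897]  P^+=[0.1398]
step 4: x^-=[0.6792]  P^-=[0.4634]  S=[0.6634]  K=[0.6985]  nu=[-1.1892]  x^+=[-0.1515]  P^+=[0.1397]

K[0,0] = 0.6985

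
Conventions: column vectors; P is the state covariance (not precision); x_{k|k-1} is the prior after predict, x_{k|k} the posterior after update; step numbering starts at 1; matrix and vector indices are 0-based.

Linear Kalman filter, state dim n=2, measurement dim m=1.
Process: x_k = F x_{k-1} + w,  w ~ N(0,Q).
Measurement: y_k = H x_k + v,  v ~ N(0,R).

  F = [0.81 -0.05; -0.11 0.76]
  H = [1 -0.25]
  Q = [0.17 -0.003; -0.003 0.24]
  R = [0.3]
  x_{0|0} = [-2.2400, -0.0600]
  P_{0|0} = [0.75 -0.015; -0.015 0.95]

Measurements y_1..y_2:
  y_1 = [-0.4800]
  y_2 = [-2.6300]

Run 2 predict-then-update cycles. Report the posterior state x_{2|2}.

step 1: x^-=[-1.8114, 0.2008]  P^-=[0.6657 -0.1152; -0.1152 0.8003]  S=[1.0733]  K=[0.6470; -0.2938]  nu=[1.3816]  x^+=[-0.9174, -0.2051]  P^+=[0.2163 0.0888; 0.0888 0.7077]
step 2: x^-=[-0.7329, -0.0549]  P^-=[0.3065 0.0060; 0.0060 0.6365]  S=[0.6433]  K=[0.4741; -0.2381]  nu=[-1.9109]  x^+=[-1.6389, 0.4000]  P^+=[0.1619 0.0786; 0.0786 0.6001]

x_post = [-1.6389, 0.4000]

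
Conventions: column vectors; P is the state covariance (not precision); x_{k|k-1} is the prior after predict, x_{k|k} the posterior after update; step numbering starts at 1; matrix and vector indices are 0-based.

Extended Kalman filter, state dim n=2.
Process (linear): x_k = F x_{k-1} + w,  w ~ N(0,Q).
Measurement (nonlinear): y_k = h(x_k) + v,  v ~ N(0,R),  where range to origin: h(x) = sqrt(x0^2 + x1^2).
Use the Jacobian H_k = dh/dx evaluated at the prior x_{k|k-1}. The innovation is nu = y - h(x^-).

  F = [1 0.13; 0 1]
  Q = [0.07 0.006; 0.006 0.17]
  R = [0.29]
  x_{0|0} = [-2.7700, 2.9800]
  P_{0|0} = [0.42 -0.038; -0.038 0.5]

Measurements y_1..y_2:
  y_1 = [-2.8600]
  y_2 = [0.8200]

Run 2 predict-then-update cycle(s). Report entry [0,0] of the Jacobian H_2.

step 1: x^-=[-2.3826, 2.9800]  P^-=[0.4886 0.0330; 0.0330 0.6700]  H_jac=[-0.6245 0.7810]  S=[0.8571]  K=[-0.3259; 0.5865]  nu=[-6.6754]  x^+=[-0.2070, -0.9353]  P^+=[0.3975 0.1968; 0.1968 0.3752]
step 2: x^-=[-0.3286, -0.9353]  P^-=[0.5251 0.2516; 0.2516 0.5452]  H_jac=[-0.3315 -0.9435]  S=[0.9903]  K=[-0.4154; -0.6036]  nu=[-0.1714]  x^+=[-0.2574, -0.8319]  P^+=[0.3541 0.0033; 0.0033 0.1844]

H_jac[0,0] = -0.3315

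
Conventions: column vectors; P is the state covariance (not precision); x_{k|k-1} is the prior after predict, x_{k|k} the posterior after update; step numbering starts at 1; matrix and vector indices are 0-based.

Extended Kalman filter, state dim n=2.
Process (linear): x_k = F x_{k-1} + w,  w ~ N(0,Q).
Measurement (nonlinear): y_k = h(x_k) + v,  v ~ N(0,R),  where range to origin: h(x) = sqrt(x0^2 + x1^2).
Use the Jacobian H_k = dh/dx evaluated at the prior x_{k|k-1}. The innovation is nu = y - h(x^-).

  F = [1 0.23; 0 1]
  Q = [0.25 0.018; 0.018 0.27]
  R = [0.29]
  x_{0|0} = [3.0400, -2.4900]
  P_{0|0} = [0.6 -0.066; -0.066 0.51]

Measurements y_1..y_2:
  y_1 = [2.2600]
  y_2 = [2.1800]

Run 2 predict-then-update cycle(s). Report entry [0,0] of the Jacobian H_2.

step 1: x^-=[2.4673, -2.4900]  P^-=[0.8466 0.0693; 0.0693 0.7800]  H_jac=[0.7039 -0.7103]  S=[1.0337]  K=[0.5288; -0.4888]  nu=[-1.2454]  x^+=[1.8087, -1.8812]  P^+=[0.5575 0.3365; 0.3365 0.5330]
step 2: x^-=[1.3760, -1.8812]  P^-=[0.9905 0.4771; 0.4771 0.8030]  H_jac=[0.5904 -0.8071]  S=[0.7037]  K=[0.2837; -0.5208]  nu=[-0.1508]  x^+=[1.3332, -1.8027]  P^+=[0.9339 0.5811; 0.5811 0.6122]

H_jac[0,0] = 0.5904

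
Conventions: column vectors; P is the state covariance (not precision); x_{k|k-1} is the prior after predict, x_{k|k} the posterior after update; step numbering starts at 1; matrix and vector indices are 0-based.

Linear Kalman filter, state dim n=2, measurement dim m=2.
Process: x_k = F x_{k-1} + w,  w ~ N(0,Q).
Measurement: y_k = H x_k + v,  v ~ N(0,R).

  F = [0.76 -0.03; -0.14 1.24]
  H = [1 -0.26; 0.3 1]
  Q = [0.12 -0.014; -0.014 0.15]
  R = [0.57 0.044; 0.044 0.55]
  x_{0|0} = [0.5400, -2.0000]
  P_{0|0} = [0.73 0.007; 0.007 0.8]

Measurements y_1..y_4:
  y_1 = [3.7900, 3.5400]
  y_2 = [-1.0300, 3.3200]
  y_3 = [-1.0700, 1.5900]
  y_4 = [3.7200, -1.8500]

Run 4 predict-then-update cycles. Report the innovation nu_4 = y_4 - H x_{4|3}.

innov = [4.2596, -4.6894]

step 1: x^-=[0.4704, -2.5556]  P^-=[0.5420 -0.1148; -0.1148 1.3920]  S=[1.2658 -0.2611; -0.2611 1.9219]  K=[0.4701 0.0888; -0.2375 0.6741]  nu=[2.6551, 5.9545]  x^+=[2.2471, 0.8275]  P^+=[0.2690 -0.0112; -0.0112 0.3636]
step 2: x^-=[1.6830, 0.7115]  P^-=[0.2762 -0.0667; -0.0667 0.7183]  S=[0.9294 -0.1214; -0.1214 1.2531]  K=[0.3216 0.0440; -0.2025 0.5376]  nu=[-2.5280, 2.1036]  x^+=[0.9626, 2.3543]  P^+=[0.1811 -0.0160; -0.0160 0.2916]
step 3: x^-=[0.6610, 2.7846]  P^-=[0.2256 -0.0592; -0.0592 0.6074]  S=[0.8674 -0.1009; -0.1009 1.1422]  K=[0.2816 0.0323; -0.1923 0.4993]  nu=[-1.0070, -1.3929]  x^+=[0.3325, 2.2828]  P^+=[0.1575 -0.0171; -0.0171 0.2713]
step 4: x^-=[0.1842, 2.7841]  P^-=[0.2120 -0.0570; -0.0570 0.5761]  S=[0.8506 -0.0948; -0.0948 1.1110]  K=[0.2699 0.0289; -0.1889 0.4871]  nu=[4.2596, -4.6894]  x^+=[1.1981, -0.3044]  P^+=[0.1506 -0.0174; -0.0174 0.2648]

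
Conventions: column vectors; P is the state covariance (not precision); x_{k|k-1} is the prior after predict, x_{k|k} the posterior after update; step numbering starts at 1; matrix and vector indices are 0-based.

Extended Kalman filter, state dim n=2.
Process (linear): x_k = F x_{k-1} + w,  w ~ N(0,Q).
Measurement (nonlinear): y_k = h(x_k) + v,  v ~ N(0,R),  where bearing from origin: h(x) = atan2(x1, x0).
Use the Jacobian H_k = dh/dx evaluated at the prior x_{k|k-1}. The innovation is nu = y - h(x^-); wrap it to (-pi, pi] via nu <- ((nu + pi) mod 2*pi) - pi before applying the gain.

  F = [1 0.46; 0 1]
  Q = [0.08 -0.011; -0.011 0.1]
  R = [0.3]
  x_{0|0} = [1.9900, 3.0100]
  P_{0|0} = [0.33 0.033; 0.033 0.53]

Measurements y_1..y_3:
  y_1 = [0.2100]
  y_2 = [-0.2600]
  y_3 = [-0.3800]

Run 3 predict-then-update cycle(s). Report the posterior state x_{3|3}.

x_post = [6.0389, 2.6019]

step 1: x^-=[3.3746, 3.0100]  P^-=[0.5525 0.2658; 0.2658 0.6300]  H_jac=[-0.1472 0.1650]  S=[0.3162]  K=[-0.1185; 0.2051]  nu=[-0.5184]  x^+=[3.4360, 2.9037]  P^+=[0.5481 0.2735; 0.2735 0.6167]
step 2: x^-=[4.7717, 2.9037]  P^-=[1.0102 0.5462; 0.5462 0.7167]  H_jac=[-0.0931 0.1529]  S=[0.3100]  K=[-0.0338; 0.1896]  nu=[-0.8067]  x^+=[4.7990, 2.7507]  P^+=[1.0098 0.5482; 0.5482 0.7056]
step 3: x^-=[6.0643, 2.7507]  P^-=[1.7434 0.8617; 0.8617 0.8056]  H_jac=[-0.0620 0.1368]  S=[0.3072]  K=[0.0316; 0.1846]  nu=[-0.8058]  x^+=[6.0389, 2.6019]  P^+=[1.7431 0.8599; 0.8599 0.7951]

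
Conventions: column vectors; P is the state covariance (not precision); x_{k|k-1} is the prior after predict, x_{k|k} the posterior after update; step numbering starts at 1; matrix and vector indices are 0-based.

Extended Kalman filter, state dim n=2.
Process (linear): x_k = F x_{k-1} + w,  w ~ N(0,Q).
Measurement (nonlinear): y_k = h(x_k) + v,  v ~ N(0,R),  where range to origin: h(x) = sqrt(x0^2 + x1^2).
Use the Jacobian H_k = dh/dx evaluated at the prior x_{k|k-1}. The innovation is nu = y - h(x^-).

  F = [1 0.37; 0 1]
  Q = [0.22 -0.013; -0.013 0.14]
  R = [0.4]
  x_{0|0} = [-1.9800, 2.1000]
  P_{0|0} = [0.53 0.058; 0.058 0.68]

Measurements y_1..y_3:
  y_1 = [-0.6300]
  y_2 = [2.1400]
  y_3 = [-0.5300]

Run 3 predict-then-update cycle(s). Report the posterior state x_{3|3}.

step 1: x^-=[-1.2030, 2.1000]  P^-=[0.8860 0.2966; 0.2966 0.8200]  H_jac=[-0.4971 0.8677]  S=[0.9805]  K=[-0.1867; 0.5753]  nu=[-3.0502]  x^+=[-0.6335, 0.3451]  P^+=[0.8518 0.4019; 0.4019 0.4955]
step 2: x^-=[-0.5058, 0.3451]  P^-=[1.4371 0.5722; 0.5722 0.6355]  H_jac=[-0.8260 0.5636]  S=[1.0496]  K=[-0.8237; -0.1091]  nu=[1.5276]  x^+=[-1.7642, 0.1784]  P^+=[0.7249 0.4779; 0.4779 0.6230]
step 3: x^-=[-1.6981, 0.1784]  P^-=[1.3839 0.6954; 0.6954 0.7630]  H_jac=[-0.9945 0.1045]  S=[1.6325]  K=[-0.7985; -0.3748]  nu=[-2.2375]  x^+=[0.0885, 1.0170]  P^+=[0.3429 0.2068; 0.2068 0.5336]

x_post = [0.0885, 1.0170]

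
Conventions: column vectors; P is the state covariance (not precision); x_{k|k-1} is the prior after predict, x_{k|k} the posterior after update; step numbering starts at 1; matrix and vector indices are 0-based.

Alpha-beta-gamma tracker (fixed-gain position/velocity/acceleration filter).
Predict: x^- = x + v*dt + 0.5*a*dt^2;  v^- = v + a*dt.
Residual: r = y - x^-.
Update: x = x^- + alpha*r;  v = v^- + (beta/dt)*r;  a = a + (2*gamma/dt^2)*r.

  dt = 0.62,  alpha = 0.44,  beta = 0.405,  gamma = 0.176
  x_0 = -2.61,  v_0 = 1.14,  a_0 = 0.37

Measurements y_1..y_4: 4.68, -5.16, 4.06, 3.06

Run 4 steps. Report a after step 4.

step 1: x_pred=-1.8321  r=6.5121  x^+=1.0332  v^+=5.6233  a^+=6.3332
step 2: x_pred=5.7369  r=-10.8969  x^+=0.9423  v^+=2.4317  a^+=-3.6452
step 3: x_pred=1.7493  r=2.3107  x^+=2.7660  v^+=1.6811  a^+=-1.5293
step 4: x_pred=3.5143  r=-0.4543  x^+=3.3144  v^+=0.4361  a^+=-1.9454

a_post = -1.9454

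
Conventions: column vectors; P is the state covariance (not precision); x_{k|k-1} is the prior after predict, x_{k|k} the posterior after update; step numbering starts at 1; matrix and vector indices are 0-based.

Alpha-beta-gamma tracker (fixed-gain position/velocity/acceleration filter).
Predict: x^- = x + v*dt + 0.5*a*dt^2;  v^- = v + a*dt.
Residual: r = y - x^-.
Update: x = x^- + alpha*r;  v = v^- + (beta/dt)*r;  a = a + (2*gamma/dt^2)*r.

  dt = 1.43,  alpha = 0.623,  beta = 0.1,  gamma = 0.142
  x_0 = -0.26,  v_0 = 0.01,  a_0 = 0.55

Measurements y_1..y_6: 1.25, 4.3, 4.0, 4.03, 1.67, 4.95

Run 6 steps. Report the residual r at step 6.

resid = -1.1083

step 1: x_pred=0.3166  r=0.9334  x^+=0.8981  v^+=0.8618  a^+=0.6796
step 2: x_pred=2.8253  r=1.4747  x^+=3.7441  v^+=1.9368  a^+=0.8844
step 3: x_pred=7.4179  r=-3.4179  x^+=5.2885  v^+=2.9625  a^+=0.4097
step 4: x_pred=9.9438  r=-5.9138  x^+=6.2595  v^+=3.1349  a^+=-0.4116
step 5: x_pred=10.3215  r=-8.6515  x^+=4.9316  v^+=1.9413  a^+=-1.6131
step 6: x_pred=6.0583  r=-1.1083  x^+=5.3678  v^+=-0.4430  a^+=-1.7671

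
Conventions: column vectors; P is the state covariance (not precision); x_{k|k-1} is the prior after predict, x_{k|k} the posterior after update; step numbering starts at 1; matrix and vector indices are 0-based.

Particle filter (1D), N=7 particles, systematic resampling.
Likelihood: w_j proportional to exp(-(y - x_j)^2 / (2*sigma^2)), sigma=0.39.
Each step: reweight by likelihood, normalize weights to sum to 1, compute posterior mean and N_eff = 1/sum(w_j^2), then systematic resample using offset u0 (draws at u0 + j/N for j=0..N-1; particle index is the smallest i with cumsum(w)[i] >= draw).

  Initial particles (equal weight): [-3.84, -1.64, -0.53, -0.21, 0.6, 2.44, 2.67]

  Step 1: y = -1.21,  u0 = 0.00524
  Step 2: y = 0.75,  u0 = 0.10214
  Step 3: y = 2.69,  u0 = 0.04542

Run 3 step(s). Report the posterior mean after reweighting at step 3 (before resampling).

step 1: w=[0.0000, 0.6801, 0.2732, 0.0467, 0.0000, 0.0000, 0.0000]  mean=-1.2700  Neff=1.8539  idx=[1, 1, 1, 1, 1, 2, 2]
step 2: w=[0.0000, 0.0000, 0.0000, 0.0000, 0.0000, 0.5000, 0.5000]  mean=-0.5300  Neff=2.0000  idx=[5, 5, 5, 6, 6, 6, 6]
step 3: w=[0.1429, 0.1429, 0.1429, 0.1429, 0.1429, 0.1429, 0.1429]  mean=-0.5300  Neff=7.0000  idx=[0, 1, 2, 3, 4, 5, 6]

post_mean = -0.5300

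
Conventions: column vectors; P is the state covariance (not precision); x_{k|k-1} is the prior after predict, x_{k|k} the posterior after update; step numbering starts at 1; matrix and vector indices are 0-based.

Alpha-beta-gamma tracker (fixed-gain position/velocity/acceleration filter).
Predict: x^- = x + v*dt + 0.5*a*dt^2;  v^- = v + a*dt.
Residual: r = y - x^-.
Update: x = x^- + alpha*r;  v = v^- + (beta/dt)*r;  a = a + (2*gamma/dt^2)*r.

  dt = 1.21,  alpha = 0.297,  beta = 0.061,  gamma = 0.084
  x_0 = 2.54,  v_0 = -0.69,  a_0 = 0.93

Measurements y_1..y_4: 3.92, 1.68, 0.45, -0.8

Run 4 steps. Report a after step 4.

a_post = -0.8009

step 1: x_pred=2.3859  r=1.5341  x^+=2.8415  v^+=0.5126  a^+=1.1060
step 2: x_pred=4.2715  r=-2.5915  x^+=3.5018  v^+=1.7203  a^+=0.8087
step 3: x_pred=6.1754  r=-5.7254  x^+=4.4749  v^+=2.4101  a^+=0.1517
step 4: x_pred=7.5023  r=-8.3023  x^+=5.0365  v^+=2.1752  a^+=-0.8009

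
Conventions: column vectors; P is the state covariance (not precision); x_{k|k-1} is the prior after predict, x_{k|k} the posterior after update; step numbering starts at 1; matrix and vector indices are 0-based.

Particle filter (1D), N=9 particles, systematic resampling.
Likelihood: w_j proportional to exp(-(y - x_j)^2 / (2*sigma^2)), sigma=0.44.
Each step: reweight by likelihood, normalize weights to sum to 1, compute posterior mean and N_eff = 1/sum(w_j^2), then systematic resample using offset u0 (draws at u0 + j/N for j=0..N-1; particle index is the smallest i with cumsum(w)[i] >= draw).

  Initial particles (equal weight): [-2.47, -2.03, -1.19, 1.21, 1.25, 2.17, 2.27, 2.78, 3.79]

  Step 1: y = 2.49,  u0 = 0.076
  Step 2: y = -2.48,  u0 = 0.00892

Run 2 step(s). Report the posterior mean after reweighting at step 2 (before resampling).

post_mean = 2.1781

step 1: w=[0.0000, 0.0000, 0.0000, 0.0058, 0.0075, 0.3069, 0.3529, 0.3218, 0.0051]  mean=2.3973  Neff=3.1020  idx=[5, 5, 5, 6, 6, 6, 7, 7, 7]
step 2: w=[0.3063, 0.3063, 0.3063, 0.0270, 0.0270, 0.0270, 0.0000, 0.0000, 0.0000]  mean=2.1781  Neff=3.5254  idx=[0, 0, 0, 1, 1, 1, 2, 2, 2]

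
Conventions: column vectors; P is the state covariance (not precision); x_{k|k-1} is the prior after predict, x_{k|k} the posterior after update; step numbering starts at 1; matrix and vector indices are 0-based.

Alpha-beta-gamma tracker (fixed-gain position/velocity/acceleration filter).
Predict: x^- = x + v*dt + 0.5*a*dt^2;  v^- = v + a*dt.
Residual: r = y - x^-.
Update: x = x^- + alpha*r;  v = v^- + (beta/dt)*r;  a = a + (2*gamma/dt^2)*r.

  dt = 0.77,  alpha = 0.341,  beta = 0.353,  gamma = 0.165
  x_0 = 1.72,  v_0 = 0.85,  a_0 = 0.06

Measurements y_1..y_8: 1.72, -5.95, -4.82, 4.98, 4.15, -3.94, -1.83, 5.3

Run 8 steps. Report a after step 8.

a_post = -4.8669

step 1: x_pred=2.3923  r=-0.6723  x^+=2.1630  v^+=0.5880  a^+=-0.3142
step 2: x_pred=2.5227  r=-8.4727  x^+=-0.3665  v^+=-3.5381  a^+=-5.0299
step 3: x_pred=-4.5820  r=-0.2380  x^+=-4.6632  v^+=-7.5203  a^+=-5.1624
step 4: x_pred=-11.9842  r=16.9642  x^+=-6.1994  v^+=-3.7183  a^+=4.2796
step 5: x_pred=-7.7938  r=11.9438  x^+=-3.7209  v^+=5.0526  a^+=10.9274
step 6: x_pred=3.4090  r=-7.3490  x^+=0.9030  v^+=10.0976  a^+=6.8370
step 7: x_pred=10.7050  r=-12.5350  x^+=6.4305  v^+=9.6156  a^+=-0.1397
step 8: x_pred=13.7931  r=-8.4931  x^+=10.8970  v^+=5.6144  a^+=-4.8669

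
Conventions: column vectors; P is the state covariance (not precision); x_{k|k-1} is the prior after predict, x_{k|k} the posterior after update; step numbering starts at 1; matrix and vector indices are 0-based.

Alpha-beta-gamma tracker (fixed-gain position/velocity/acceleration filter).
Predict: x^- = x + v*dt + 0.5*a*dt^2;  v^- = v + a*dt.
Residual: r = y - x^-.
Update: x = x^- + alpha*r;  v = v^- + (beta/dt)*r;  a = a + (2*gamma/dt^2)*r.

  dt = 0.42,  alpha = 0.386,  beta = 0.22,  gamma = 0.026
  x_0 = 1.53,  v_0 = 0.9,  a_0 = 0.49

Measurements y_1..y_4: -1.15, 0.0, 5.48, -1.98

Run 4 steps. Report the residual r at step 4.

resid = -4.8359

step 1: x_pred=1.9512  r=-3.1012  x^+=0.7541  v^+=-0.5186  a^+=-0.4242
step 2: x_pred=0.4989  r=-0.4989  x^+=0.3063  v^+=-0.9581  a^+=-0.5713
step 3: x_pred=-0.1465  r=5.6265  x^+=2.0253  v^+=1.7491  a^+=1.0873
step 4: x_pred=2.8559  r=-4.8359  x^+=0.9892  v^+=-0.3273  a^+=-0.3382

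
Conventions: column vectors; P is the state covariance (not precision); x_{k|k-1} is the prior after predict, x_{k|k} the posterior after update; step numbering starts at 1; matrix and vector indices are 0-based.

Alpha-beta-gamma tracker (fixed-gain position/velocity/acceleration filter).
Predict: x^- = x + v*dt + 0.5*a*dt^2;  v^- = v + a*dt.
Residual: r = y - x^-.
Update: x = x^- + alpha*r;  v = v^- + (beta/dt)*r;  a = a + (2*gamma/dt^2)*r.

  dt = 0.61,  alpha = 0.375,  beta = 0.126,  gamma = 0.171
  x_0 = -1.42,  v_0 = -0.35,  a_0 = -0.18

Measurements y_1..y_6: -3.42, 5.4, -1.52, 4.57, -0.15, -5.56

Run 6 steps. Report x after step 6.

x_post = 3.5168

step 1: x_pred=-1.6670  r=-1.7530  x^+=-2.3244  v^+=-0.8219  a^+=-1.7912
step 2: x_pred=-3.1590  r=8.5590  x^+=0.0506  v^+=-0.1466  a^+=6.0754
step 3: x_pred=1.0915  r=-2.6115  x^+=0.1122  v^+=3.0200  a^+=3.6751
step 4: x_pred=2.6381  r=1.9319  x^+=3.3626  v^+=5.6608  a^+=5.4507
step 5: x_pred=7.8298  r=-7.9798  x^+=4.8374  v^+=7.3375  a^+=-1.8836
step 6: x_pred=8.9628  r=-14.5228  x^+=3.5168  v^+=3.1887  a^+=-15.2316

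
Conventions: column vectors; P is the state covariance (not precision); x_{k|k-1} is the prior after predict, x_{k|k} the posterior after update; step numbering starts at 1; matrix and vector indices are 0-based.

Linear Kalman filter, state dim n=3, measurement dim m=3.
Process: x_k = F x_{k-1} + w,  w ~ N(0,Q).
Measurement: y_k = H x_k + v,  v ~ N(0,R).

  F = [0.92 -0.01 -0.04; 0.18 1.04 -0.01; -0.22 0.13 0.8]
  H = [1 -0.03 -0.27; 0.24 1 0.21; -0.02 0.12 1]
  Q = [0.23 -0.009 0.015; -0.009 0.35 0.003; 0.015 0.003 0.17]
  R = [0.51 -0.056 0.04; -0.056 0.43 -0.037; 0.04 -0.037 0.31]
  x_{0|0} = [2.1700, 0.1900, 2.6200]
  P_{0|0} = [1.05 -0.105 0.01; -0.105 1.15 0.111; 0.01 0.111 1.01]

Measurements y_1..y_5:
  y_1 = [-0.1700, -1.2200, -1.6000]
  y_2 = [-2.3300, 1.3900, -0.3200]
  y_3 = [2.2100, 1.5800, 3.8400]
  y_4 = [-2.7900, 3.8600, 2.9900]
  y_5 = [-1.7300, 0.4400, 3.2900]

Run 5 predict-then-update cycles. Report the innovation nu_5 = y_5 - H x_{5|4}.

innov = [-0.3218, -2.5756, 0.7052]

step 1: x^-=[1.8897, 0.5620, 1.6433]  P^-=[1.1217 0.0483 -0.2381; 0.0483 1.5863 0.2241; -0.2381 0.2241 0.9122]  S=[1.8290 0.0654 -0.4820; 0.0654 2.2144 0.5135; -0.4820 0.5135 1.3086]  K=[0.6449 0.1010 0.0032; -0.0587 0.7440 0.0024; -0.0877 0.0052 0.6870]  nu=[-1.5991, -2.5806, -3.2729]  x^+=[0.5872, -1.2720, -0.4782]  P^+=[0.3316 -0.0806 0.0394; -0.0806 0.3580 -0.0737; 0.0394 -0.0737 0.2189]
step 2: x^-=[0.5721, -1.2124, -0.6771]  P^-=[0.5096 -0.0323 -0.0391; -0.0323 0.7191 -0.0024; -0.0391 -0.0024 0.3076]  S=[1.0657 -0.0098 -0.0989; -0.0098 1.1716 0.0995; -0.0989 0.0995 0.6293]  K=[0.4879 0.0756 -0.0198; -0.0414 0.6037 0.0324; -0.0702 0.0039 0.4779]  nu=[-3.1212, 2.6073, 0.5141]  x^+=[-0.7638, 0.5074, -0.2022]  P^+=[0.2481 -0.0584 0.0226; -0.0584 0.2851 -0.0493; 0.0226 -0.0493 0.1516]
step 3: x^-=[-0.6997, 0.3922, 0.0722]  P^-=[0.4397 -0.0249 -0.0301; -0.0249 0.6455 0.0048; -0.0301 0.0048 0.2690]  S=[0.9877 -0.0155 -0.0773; -0.0155 1.0997 0.0925; -0.0773 0.0925 0.5909]  K=[0.4535 0.0759 -0.0234; -0.0335 0.5782 0.0452; -0.0690 0.0107 0.4465]  nu=[2.9410, 1.3405, 3.7067]  x^+=[0.6489, 1.2364, 1.5385]  P^+=[0.2296 -0.0509 0.0188; -0.0509 0.2699 -0.0421; 0.0188 -0.0421 0.1407]
step 4: x^-=[0.5231, 1.3873, 1.2487]  P^-=[0.4241 -0.0209 -0.0280; -0.0209 0.6311 0.0075; -0.0280 0.0075 0.2633]  S=[0.9704 -0.0150 -0.0730; -0.0150 1.0874 0.0929; -0.0730 0.0929 0.5855]  K=[0.4449 0.0771 -0.0234; -0.0307 0.5727 0.0482; -0.0689 0.0129 0.4415]  nu=[-2.9344, 2.0849, 1.5853]  x^+=[-0.6588, 2.7477, 2.1777]  P^+=[0.2251 -0.0487 0.0181; -0.0487 0.2664 -0.0404; 0.0181 -0.0404 0.1388]
step 5: x^-=[-0.7207, 2.7172, 2.2443]  P^-=[0.4203 -0.0196 -0.0273; -0.0196 0.6279 0.0081; -0.0273 0.0081 0.2623]  S=[0.9660 -0.0145 -0.0718; -0.0145 1.0849 0.0931; -0.0718 0.0931 0.5846]  K=[0.4428 0.0775 -0.0231; -0.0298 0.5714 0.0487; -0.0689 0.0134 0.4406]  nu=[-0.3218, -2.5756, 0.7052]  x^+=[-1.0791, 1.2895, 2.5426]  P^+=[0.2239 -0.0481 0.0179; -0.0481 0.2655 -0.0401; 0.0179 -0.0401 0.1385]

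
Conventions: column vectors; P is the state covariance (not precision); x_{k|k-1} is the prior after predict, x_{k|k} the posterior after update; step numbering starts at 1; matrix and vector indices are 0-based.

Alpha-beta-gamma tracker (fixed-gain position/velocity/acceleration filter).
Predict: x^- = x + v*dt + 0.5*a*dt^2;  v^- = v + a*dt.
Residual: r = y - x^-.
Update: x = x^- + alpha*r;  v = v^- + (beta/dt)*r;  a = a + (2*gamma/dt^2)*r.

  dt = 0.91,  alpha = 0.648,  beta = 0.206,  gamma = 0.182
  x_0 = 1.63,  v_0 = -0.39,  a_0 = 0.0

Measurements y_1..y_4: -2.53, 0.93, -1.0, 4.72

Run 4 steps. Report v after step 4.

v_post = 0.6097

step 1: x_pred=1.2751  r=-3.8051  x^+=-1.1906  v^+=-1.2514  a^+=-1.6726
step 2: x_pred=-3.0219  r=3.9519  x^+=-0.4611  v^+=-1.8788  a^+=0.0645
step 3: x_pred=-2.1441  r=1.1441  x^+=-1.4027  v^+=-1.5611  a^+=0.5674
step 4: x_pred=-2.5884  r=7.3084  x^+=2.1474  v^+=0.6097  a^+=3.7799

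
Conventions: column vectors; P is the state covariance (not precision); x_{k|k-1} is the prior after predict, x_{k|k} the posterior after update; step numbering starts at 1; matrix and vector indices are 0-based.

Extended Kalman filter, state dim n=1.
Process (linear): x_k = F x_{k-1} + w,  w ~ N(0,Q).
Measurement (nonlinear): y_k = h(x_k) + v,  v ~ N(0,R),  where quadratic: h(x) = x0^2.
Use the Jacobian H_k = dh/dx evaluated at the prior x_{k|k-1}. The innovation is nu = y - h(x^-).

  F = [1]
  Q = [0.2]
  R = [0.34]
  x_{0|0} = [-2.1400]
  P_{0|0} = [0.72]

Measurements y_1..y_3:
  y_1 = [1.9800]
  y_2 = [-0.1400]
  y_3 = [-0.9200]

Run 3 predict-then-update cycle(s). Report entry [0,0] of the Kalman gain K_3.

K[0,0] = -0.3907

step 1: x^-=[-2.1400]  P^-=[0.9200]  H_jac=[-4.2800]  S=[17.1929]  K=[-0.2290]  nu=[-2.5996]  x^+=[-1.5446]  P^+=[0.0182]
step 2: x^-=[-1.5446]  P^-=[0.2182]  H_jac=[-3.0893]  S=[2.4223]  K=[-0.2783]  nu=[-2.5259]  x^+=[-0.8418]  P^+=[0.0306]
step 3: x^-=[-0.8418]  P^-=[0.2306]  H_jac=[-1.6835]  S=[0.9936]  K=[-0.3907]  nu=[-1.6286]  x^+=[-0.2054]  P^+=[0.0789]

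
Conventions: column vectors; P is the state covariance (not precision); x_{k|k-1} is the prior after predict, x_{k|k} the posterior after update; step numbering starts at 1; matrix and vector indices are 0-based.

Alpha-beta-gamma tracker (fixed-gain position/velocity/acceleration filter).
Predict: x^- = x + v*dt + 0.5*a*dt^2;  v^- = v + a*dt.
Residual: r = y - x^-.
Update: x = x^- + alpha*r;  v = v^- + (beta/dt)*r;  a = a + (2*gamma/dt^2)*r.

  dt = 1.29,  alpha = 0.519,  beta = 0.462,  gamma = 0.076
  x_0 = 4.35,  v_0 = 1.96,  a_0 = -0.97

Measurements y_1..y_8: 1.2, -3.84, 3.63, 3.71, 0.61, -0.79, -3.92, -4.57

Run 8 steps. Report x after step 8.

step 1: x_pred=6.0713  r=-4.8713  x^+=3.5431  v^+=-1.0359  a^+=-1.4149
step 2: x_pred=1.0295  r=-4.8695  x^+=-1.4978  v^+=-4.6051  a^+=-1.8597
step 3: x_pred=-8.9858  r=12.6158  x^+=-2.4382  v^+=-2.4860  a^+=-0.7074
step 4: x_pred=-6.2337  r=9.9437  x^+=-1.0729  v^+=0.1627  a^+=0.2009
step 5: x_pred=-0.6959  r=1.3059  x^+=-0.0181  v^+=0.8895  a^+=0.3202
step 6: x_pred=1.3957  r=-2.1857  x^+=0.2613  v^+=0.5197  a^+=0.1205
step 7: x_pred=1.0320  r=-4.9520  x^+=-1.5381  v^+=-1.0984  a^+=-0.3318
step 8: x_pred=-3.2310  r=-1.3390  x^+=-3.9260  v^+=-2.0059  a^+=-0.4541

x_post = -3.9260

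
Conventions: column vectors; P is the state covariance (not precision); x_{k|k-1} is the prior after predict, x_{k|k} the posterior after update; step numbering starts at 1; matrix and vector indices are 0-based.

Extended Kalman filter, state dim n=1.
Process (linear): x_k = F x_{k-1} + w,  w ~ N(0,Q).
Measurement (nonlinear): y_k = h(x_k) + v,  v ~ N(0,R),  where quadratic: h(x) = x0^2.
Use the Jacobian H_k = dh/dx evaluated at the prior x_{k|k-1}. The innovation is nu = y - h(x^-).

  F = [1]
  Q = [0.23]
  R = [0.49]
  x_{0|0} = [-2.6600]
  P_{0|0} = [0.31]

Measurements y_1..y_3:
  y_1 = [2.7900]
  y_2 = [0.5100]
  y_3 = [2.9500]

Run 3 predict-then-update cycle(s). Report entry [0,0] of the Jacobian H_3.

step 1: x^-=[-2.6600]  P^-=[0.5400]  H_jac=[-5.3200]  S=[15.7733]  K=[-0.1821]  nu=[-4.2856]  x^+=[-1.8795]  P^+=[0.0168]
step 2: x^-=[-1.8795]  P^-=[0.2468]  H_jac=[-3.7589]  S=[3.9768]  K=[-0.2333]  nu=[-3.0224]  x^+=[-1.1745]  P^+=[0.0304]
step 3: x^-=[-1.1745]  P^-=[0.2604]  H_jac=[-2.3490]  S=[1.9268]  K=[-0.3175]  nu=[1.5706]  x^+=[-1.6731]  P^+=[0.0662]

H_jac[0,0] = -2.3490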